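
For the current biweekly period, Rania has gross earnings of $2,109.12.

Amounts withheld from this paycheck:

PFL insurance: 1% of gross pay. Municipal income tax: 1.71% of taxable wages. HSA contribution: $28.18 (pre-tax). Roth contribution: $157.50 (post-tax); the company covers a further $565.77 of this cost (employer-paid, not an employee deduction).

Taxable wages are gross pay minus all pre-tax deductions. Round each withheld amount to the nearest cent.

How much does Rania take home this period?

$1,866.77

HSA contribution: $28.18
Taxable wages = $2,109.12 − $28.18 = $2,080.94
Municipal income tax: $2,080.94 × 0.0171 = $35.58
PFL insurance: $2,109.12 × 0.01 = $21.09
Roth contribution: $157.50
(Employer's $565.77 toward Roth contribution is not withheld from the employee.)
Total deductions = $28.18 + $35.58 + $21.09 + $157.50 = $242.35
Net pay = $2,109.12 − $242.35 = $1,866.77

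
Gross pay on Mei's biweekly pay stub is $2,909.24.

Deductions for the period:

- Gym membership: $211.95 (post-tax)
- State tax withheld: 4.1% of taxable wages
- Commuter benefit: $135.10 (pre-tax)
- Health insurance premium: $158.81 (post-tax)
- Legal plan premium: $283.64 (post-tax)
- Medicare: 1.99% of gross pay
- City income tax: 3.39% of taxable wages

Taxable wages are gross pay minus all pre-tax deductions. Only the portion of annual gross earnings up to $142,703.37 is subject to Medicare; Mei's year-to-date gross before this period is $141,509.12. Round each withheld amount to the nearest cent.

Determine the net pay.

$1,888.19

Commuter benefit: $135.10
Taxable wages = $2,909.24 − $135.10 = $2,774.14
City income tax: $2,774.14 × 0.0339 = $94.04
State tax withheld: $2,774.14 × 0.041 = $113.74
Medicare: only $142,703.37 − $141,509.12 = $1,194.25 of this check is subject → $1,194.25 × 0.0199 = $23.77
Gym membership: $211.95
Health insurance premium: $158.81
Legal plan premium: $283.64
Total deductions = $135.10 + $94.04 + $113.74 + $23.77 + $211.95 + $158.81 + $283.64 = $1,021.05
Net pay = $2,909.24 − $1,021.05 = $1,888.19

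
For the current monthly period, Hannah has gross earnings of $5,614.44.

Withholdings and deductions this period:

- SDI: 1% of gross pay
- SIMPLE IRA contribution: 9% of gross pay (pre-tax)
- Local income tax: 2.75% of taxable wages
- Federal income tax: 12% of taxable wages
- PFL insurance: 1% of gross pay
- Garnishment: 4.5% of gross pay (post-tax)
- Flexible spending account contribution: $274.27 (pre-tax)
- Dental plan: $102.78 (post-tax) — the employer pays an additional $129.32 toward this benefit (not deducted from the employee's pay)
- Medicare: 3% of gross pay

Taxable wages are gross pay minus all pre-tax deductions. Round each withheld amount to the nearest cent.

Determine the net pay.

$3,485.59

Flexible spending account contribution: $274.27
SIMPLE IRA contribution: $5,614.44 × 0.09 = $505.30
Pre-tax total = $274.27 + $505.30 = $779.57
Taxable wages = $5,614.44 − $779.57 = $4,834.87
Local income tax: $4,834.87 × 0.0275 = $132.96
Federal income tax: $4,834.87 × 0.12 = $580.18
PFL insurance: $5,614.44 × 0.01 = $56.14
Medicare: $5,614.44 × 0.03 = $168.43
SDI: $5,614.44 × 0.01 = $56.14
Dental plan: $102.78
Garnishment: $5,614.44 × 0.045 = $252.65
(Employer's $129.32 toward dental plan is not withheld from the employee.)
Total deductions = $274.27 + $505.30 + $132.96 + $580.18 + $56.14 + $168.43 + $56.14 + $102.78 + $252.65 = $2,128.85
Net pay = $5,614.44 − $2,128.85 = $3,485.59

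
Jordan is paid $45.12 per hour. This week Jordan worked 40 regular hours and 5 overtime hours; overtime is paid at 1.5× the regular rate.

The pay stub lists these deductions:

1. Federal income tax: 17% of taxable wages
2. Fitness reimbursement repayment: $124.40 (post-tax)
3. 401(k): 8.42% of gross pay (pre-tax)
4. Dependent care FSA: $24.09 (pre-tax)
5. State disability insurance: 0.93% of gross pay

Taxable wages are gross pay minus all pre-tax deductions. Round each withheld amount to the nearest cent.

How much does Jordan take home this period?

$1,464.75

Regular pay: 40 × $45.12 = $1,804.80
Overtime pay: 5 × $45.12 × 1.5 = $338.40
Gross pay = $1,804.80 + $338.40 = $2,143.20
Dependent care FSA: $24.09
401(k): $2,143.20 × 0.0842 = $180.46
Pre-tax total = $24.09 + $180.46 = $204.55
Taxable wages = $2,143.20 − $204.55 = $1,938.65
Federal income tax: $1,938.65 × 0.17 = $329.57
State disability insurance: $2,143.20 × 0.0093 = $19.93
Fitness reimbursement repayment: $124.40
Total deductions = $24.09 + $180.46 + $329.57 + $19.93 + $124.40 = $678.45
Net pay = $2,143.20 − $678.45 = $1,464.75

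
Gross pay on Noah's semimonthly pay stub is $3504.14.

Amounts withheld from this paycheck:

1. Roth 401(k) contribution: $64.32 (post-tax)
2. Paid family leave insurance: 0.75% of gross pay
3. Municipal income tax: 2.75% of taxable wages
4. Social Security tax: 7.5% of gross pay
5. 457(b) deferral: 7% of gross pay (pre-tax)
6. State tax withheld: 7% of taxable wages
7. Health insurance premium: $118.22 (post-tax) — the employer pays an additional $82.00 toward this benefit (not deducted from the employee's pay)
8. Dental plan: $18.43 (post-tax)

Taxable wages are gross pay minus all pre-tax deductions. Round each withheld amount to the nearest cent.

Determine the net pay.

$2451.05

457(b) deferral: $3504.14 × 0.07 = $245.29
Taxable wages = $3504.14 − $245.29 = $3258.85
Municipal income tax: $3258.85 × 0.0275 = $89.62
State tax withheld: $3258.85 × 0.07 = $228.12
Paid family leave insurance: $3504.14 × 0.0075 = $26.28
Social Security tax: $3504.14 × 0.075 = $262.81
Roth 401(k) contribution: $64.32
Health insurance premium: $118.22
Dental plan: $18.43
(Employer's $82.00 toward health insurance premium is not withheld from the employee.)
Total deductions = $245.29 + $89.62 + $228.12 + $26.28 + $262.81 + $64.32 + $118.22 + $18.43 = $1053.09
Net pay = $3504.14 − $1053.09 = $2451.05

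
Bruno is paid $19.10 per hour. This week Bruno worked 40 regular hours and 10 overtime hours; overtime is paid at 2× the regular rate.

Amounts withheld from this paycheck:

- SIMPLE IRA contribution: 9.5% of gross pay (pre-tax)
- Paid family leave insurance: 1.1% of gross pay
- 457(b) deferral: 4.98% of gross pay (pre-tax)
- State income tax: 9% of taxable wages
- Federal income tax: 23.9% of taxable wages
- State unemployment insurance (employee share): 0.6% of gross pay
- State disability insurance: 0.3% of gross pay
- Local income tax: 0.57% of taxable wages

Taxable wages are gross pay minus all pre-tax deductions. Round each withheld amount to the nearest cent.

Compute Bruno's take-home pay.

Regular pay: 40 × $19.10 = $764.00
Overtime pay: 10 × $19.10 × 2 = $382.00
Gross pay = $764.00 + $382.00 = $1,146.00
457(b) deferral: $1,146.00 × 0.0498 = $57.07
SIMPLE IRA contribution: $1,146.00 × 0.095 = $108.87
Pre-tax total = $57.07 + $108.87 = $165.94
Taxable wages = $1,146.00 − $165.94 = $980.06
Federal income tax: $980.06 × 0.239 = $234.23
Local income tax: $980.06 × 0.0057 = $5.59
State income tax: $980.06 × 0.09 = $88.21
State disability insurance: $1,146.00 × 0.003 = $3.44
State unemployment insurance (employee share): $1,146.00 × 0.006 = $6.88
Paid family leave insurance: $1,146.00 × 0.011 = $12.61
Total deductions = $57.07 + $108.87 + $234.23 + $5.59 + $88.21 + $3.44 + $6.88 + $12.61 = $516.90
Net pay = $1,146.00 − $516.90 = $629.10

$629.10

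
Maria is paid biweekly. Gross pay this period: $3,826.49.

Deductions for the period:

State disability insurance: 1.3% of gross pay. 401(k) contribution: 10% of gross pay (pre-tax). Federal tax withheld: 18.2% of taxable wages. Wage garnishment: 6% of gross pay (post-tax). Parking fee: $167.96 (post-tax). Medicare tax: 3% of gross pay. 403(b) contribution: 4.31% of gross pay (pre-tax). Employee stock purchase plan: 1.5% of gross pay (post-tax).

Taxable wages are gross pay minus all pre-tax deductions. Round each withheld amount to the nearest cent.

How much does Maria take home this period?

403(b) contribution: $3,826.49 × 0.0431 = $164.92
401(k) contribution: $3,826.49 × 0.1 = $382.65
Pre-tax total = $164.92 + $382.65 = $547.57
Taxable wages = $3,826.49 − $547.57 = $3,278.92
Federal tax withheld: $3,278.92 × 0.182 = $596.76
Medicare tax: $3,826.49 × 0.03 = $114.79
State disability insurance: $3,826.49 × 0.013 = $49.74
Parking fee: $167.96
Wage garnishment: $3,826.49 × 0.06 = $229.59
Employee stock purchase plan: $3,826.49 × 0.015 = $57.40
Total deductions = $164.92 + $382.65 + $596.76 + $114.79 + $49.74 + $167.96 + $229.59 + $57.40 = $1,763.81
Net pay = $3,826.49 − $1,763.81 = $2,062.68

$2,062.68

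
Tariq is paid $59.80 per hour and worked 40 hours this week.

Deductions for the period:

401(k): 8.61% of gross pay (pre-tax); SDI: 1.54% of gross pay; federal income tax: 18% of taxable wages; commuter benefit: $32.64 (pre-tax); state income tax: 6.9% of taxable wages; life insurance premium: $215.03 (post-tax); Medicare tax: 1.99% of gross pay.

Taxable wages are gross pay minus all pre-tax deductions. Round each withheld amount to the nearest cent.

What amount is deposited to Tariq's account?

Gross pay: 40 × $59.80 = $2,392.00
Commuter benefit: $32.64
401(k): $2,392.00 × 0.0861 = $205.95
Pre-tax total = $32.64 + $205.95 = $238.59
Taxable wages = $2,392.00 − $238.59 = $2,153.41
State income tax: $2,153.41 × 0.069 = $148.59
Federal income tax: $2,153.41 × 0.18 = $387.61
SDI: $2,392.00 × 0.0154 = $36.84
Medicare tax: $2,392.00 × 0.0199 = $47.60
Life insurance premium: $215.03
Total deductions = $32.64 + $205.95 + $148.59 + $387.61 + $36.84 + $47.60 + $215.03 = $1,074.26
Net pay = $2,392.00 − $1,074.26 = $1,317.74

$1,317.74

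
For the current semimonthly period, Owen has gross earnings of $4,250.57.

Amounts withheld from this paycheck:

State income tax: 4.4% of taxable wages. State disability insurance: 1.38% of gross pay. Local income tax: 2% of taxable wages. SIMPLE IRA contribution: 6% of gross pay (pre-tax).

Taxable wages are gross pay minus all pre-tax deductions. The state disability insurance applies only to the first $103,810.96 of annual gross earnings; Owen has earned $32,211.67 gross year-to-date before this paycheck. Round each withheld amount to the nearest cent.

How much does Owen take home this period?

$3,681.17

SIMPLE IRA contribution: $4,250.57 × 0.06 = $255.03
Taxable wages = $4,250.57 − $255.03 = $3,995.54
Local income tax: $3,995.54 × 0.02 = $79.91
State income tax: $3,995.54 × 0.044 = $175.80
State disability insurance: cap not yet reached, full $4,250.57 is subject → $4,250.57 × 0.0138 = $58.66
Total deductions = $255.03 + $79.91 + $175.80 + $58.66 = $569.40
Net pay = $4,250.57 − $569.40 = $3,681.17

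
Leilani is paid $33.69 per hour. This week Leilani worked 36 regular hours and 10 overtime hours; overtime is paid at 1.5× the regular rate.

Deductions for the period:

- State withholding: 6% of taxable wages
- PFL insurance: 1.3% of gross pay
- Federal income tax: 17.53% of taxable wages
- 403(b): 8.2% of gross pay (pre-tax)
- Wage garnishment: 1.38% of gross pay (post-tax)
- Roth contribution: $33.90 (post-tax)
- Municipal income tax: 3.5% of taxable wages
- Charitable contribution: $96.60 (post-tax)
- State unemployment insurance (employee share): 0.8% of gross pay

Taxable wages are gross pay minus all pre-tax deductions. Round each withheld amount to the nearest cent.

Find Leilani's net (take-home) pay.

Regular pay: 36 × $33.69 = $1,212.84
Overtime pay: 10 × $33.69 × 1.5 = $505.35
Gross pay = $1,212.84 + $505.35 = $1,718.19
403(b): $1,718.19 × 0.082 = $140.89
Taxable wages = $1,718.19 − $140.89 = $1,577.30
Federal income tax: $1,577.30 × 0.1753 = $276.50
Municipal income tax: $1,577.30 × 0.035 = $55.21
State withholding: $1,577.30 × 0.06 = $94.64
State unemployment insurance (employee share): $1,718.19 × 0.008 = $13.75
PFL insurance: $1,718.19 × 0.013 = $22.34
Wage garnishment: $1,718.19 × 0.0138 = $23.71
Charitable contribution: $96.60
Roth contribution: $33.90
Total deductions = $140.89 + $276.50 + $55.21 + $94.64 + $13.75 + $22.34 + $23.71 + $96.60 + $33.90 = $757.54
Net pay = $1,718.19 − $757.54 = $960.65

$960.65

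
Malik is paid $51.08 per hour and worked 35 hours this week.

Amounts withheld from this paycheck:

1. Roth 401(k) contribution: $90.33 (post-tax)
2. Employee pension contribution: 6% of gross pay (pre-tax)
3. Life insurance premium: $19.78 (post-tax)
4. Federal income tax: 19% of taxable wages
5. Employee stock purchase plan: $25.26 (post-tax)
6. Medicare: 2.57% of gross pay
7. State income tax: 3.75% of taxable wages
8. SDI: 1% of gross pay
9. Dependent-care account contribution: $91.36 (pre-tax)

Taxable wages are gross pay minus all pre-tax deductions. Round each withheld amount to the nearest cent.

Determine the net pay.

Gross pay: 35 × $51.08 = $1,787.80
Dependent-care account contribution: $91.36
Employee pension contribution: $1,787.80 × 0.06 = $107.27
Pre-tax total = $91.36 + $107.27 = $198.63
Taxable wages = $1,787.80 − $198.63 = $1,589.17
State income tax: $1,589.17 × 0.0375 = $59.59
Federal income tax: $1,589.17 × 0.19 = $301.94
SDI: $1,787.80 × 0.01 = $17.88
Medicare: $1,787.80 × 0.0257 = $45.95
Roth 401(k) contribution: $90.33
Life insurance premium: $19.78
Employee stock purchase plan: $25.26
Total deductions = $91.36 + $107.27 + $59.59 + $301.94 + $17.88 + $45.95 + $90.33 + $19.78 + $25.26 = $759.36
Net pay = $1,787.80 − $759.36 = $1,028.44

$1,028.44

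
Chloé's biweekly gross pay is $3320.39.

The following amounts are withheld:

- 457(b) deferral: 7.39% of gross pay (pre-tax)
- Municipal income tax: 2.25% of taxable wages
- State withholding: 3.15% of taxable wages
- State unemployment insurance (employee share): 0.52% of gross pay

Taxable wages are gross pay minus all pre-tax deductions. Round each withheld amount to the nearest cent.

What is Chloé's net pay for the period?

$2891.69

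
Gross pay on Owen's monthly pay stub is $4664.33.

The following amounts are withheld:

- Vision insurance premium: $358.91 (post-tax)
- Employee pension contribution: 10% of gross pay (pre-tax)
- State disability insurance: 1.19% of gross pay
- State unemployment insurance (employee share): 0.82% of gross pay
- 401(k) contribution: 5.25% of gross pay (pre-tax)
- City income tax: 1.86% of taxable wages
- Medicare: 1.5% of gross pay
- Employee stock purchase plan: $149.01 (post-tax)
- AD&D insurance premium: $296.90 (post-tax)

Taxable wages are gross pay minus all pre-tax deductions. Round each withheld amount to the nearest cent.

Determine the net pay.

401(k) contribution: $4664.33 × 0.0525 = $244.88
Employee pension contribution: $4664.33 × 0.1 = $466.43
Pre-tax total = $244.88 + $466.43 = $711.31
Taxable wages = $4664.33 − $711.31 = $3953.02
City income tax: $3953.02 × 0.0186 = $73.53
State disability insurance: $4664.33 × 0.0119 = $55.51
Medicare: $4664.33 × 0.015 = $69.96
State unemployment insurance (employee share): $4664.33 × 0.0082 = $38.25
Employee stock purchase plan: $149.01
Vision insurance premium: $358.91
AD&D insurance premium: $296.90
Total deductions = $244.88 + $466.43 + $73.53 + $55.51 + $69.96 + $38.25 + $149.01 + $358.91 + $296.90 = $1753.38
Net pay = $4664.33 − $1753.38 = $2910.95

$2910.95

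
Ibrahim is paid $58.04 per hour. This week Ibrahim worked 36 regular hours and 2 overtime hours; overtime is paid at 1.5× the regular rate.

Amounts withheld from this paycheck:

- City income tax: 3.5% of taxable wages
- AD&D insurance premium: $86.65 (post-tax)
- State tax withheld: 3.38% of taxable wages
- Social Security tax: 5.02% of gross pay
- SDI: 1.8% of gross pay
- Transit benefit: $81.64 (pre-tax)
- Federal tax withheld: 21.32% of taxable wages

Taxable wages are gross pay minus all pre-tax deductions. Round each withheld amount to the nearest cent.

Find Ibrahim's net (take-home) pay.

$1,325.59

Regular pay: 36 × $58.04 = $2,089.44
Overtime pay: 2 × $58.04 × 1.5 = $174.12
Gross pay = $2,089.44 + $174.12 = $2,263.56
Transit benefit: $81.64
Taxable wages = $2,263.56 − $81.64 = $2,181.92
Federal tax withheld: $2,181.92 × 0.2132 = $465.19
State tax withheld: $2,181.92 × 0.0338 = $73.75
City income tax: $2,181.92 × 0.035 = $76.37
Social Security tax: $2,263.56 × 0.0502 = $113.63
SDI: $2,263.56 × 0.018 = $40.74
AD&D insurance premium: $86.65
Total deductions = $81.64 + $465.19 + $73.75 + $76.37 + $113.63 + $40.74 + $86.65 = $937.97
Net pay = $2,263.56 − $937.97 = $1,325.59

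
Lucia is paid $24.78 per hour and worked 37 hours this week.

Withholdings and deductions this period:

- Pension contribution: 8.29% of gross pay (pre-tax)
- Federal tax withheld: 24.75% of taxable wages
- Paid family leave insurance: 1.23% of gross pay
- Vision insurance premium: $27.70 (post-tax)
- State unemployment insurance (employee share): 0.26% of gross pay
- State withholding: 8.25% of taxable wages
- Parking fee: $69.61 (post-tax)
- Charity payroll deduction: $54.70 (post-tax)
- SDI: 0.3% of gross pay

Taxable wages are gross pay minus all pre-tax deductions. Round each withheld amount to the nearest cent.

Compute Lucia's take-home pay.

$394.95

Gross pay: 37 × $24.78 = $916.86
Pension contribution: $916.86 × 0.0829 = $76.01
Taxable wages = $916.86 − $76.01 = $840.85
State withholding: $840.85 × 0.0825 = $69.37
Federal tax withheld: $840.85 × 0.2475 = $208.11
State unemployment insurance (employee share): $916.86 × 0.0026 = $2.38
SDI: $916.86 × 0.003 = $2.75
Paid family leave insurance: $916.86 × 0.0123 = $11.28
Charity payroll deduction: $54.70
Parking fee: $69.61
Vision insurance premium: $27.70
Total deductions = $76.01 + $69.37 + $208.11 + $2.38 + $2.75 + $11.28 + $54.70 + $69.61 + $27.70 = $521.91
Net pay = $916.86 − $521.91 = $394.95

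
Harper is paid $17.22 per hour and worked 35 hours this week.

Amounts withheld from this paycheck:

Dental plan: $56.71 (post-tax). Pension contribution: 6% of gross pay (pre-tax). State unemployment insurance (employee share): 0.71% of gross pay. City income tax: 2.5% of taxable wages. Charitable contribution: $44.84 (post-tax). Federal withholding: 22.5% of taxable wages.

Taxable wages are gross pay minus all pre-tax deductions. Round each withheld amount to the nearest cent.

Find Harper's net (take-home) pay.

Gross pay: 35 × $17.22 = $602.70
Pension contribution: $602.70 × 0.06 = $36.16
Taxable wages = $602.70 − $36.16 = $566.54
City income tax: $566.54 × 0.025 = $14.16
Federal withholding: $566.54 × 0.225 = $127.47
State unemployment insurance (employee share): $602.70 × 0.0071 = $4.28
Charitable contribution: $44.84
Dental plan: $56.71
Total deductions = $36.16 + $14.16 + $127.47 + $4.28 + $44.84 + $56.71 = $283.62
Net pay = $602.70 − $283.62 = $319.08

$319.08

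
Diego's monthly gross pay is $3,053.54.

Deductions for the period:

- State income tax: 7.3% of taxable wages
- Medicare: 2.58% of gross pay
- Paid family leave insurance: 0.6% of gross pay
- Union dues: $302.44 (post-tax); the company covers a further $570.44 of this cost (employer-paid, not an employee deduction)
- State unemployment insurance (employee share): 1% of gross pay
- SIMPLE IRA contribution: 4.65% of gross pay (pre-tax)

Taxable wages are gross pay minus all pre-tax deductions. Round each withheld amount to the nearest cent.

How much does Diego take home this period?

SIMPLE IRA contribution: $3,053.54 × 0.0465 = $141.99
Taxable wages = $3,053.54 − $141.99 = $2,911.55
State income tax: $2,911.55 × 0.073 = $212.54
Paid family leave insurance: $3,053.54 × 0.006 = $18.32
Medicare: $3,053.54 × 0.0258 = $78.78
State unemployment insurance (employee share): $3,053.54 × 0.01 = $30.54
Union dues: $302.44
(Employer's $570.44 toward union dues is not withheld from the employee.)
Total deductions = $141.99 + $212.54 + $18.32 + $78.78 + $30.54 + $302.44 = $784.61
Net pay = $3,053.54 − $784.61 = $2,268.93

$2,268.93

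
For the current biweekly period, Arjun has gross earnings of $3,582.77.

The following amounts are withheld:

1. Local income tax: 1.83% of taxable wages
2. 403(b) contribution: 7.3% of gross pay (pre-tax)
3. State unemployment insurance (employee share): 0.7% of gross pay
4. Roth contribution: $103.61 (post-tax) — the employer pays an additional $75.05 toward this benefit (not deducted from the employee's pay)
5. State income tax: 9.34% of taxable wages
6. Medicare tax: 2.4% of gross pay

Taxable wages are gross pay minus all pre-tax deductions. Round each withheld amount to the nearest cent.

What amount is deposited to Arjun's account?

$2,735.57

403(b) contribution: $3,582.77 × 0.073 = $261.54
Taxable wages = $3,582.77 − $261.54 = $3,321.23
Local income tax: $3,321.23 × 0.0183 = $60.78
State income tax: $3,321.23 × 0.0934 = $310.20
Medicare tax: $3,582.77 × 0.024 = $85.99
State unemployment insurance (employee share): $3,582.77 × 0.007 = $25.08
Roth contribution: $103.61
(Employer's $75.05 toward Roth contribution is not withheld from the employee.)
Total deductions = $261.54 + $60.78 + $310.20 + $85.99 + $25.08 + $103.61 = $847.20
Net pay = $3,582.77 − $847.20 = $2,735.57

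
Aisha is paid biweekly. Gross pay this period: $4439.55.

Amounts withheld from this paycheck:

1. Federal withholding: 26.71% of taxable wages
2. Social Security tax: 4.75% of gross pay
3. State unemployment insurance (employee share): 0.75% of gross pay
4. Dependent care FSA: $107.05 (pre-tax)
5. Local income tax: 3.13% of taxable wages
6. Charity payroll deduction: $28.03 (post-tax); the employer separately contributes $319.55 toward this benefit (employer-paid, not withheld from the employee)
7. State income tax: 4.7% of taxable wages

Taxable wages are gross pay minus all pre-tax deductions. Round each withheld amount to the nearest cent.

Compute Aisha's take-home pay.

Dependent care FSA: $107.05
Taxable wages = $4439.55 − $107.05 = $4332.50
Local income tax: $4332.50 × 0.0313 = $135.61
State income tax: $4332.50 × 0.047 = $203.63
Federal withholding: $4332.50 × 0.2671 = $1157.21
Social Security tax: $4439.55 × 0.0475 = $210.88
State unemployment insurance (employee share): $4439.55 × 0.0075 = $33.30
Charity payroll deduction: $28.03
(Employer's $319.55 toward charity payroll deduction is not withheld from the employee.)
Total deductions = $107.05 + $135.61 + $203.63 + $1157.21 + $210.88 + $33.30 + $28.03 = $1875.71
Net pay = $4439.55 − $1875.71 = $2563.84

$2563.84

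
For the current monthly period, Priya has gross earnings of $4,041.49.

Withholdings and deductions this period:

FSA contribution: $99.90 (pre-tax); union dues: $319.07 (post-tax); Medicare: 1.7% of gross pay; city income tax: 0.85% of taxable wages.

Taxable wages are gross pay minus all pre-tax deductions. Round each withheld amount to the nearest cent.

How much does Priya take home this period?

$3,520.31

FSA contribution: $99.90
Taxable wages = $4,041.49 − $99.90 = $3,941.59
City income tax: $3,941.59 × 0.0085 = $33.50
Medicare: $4,041.49 × 0.017 = $68.71
Union dues: $319.07
Total deductions = $99.90 + $33.50 + $68.71 + $319.07 = $521.18
Net pay = $4,041.49 − $521.18 = $3,520.31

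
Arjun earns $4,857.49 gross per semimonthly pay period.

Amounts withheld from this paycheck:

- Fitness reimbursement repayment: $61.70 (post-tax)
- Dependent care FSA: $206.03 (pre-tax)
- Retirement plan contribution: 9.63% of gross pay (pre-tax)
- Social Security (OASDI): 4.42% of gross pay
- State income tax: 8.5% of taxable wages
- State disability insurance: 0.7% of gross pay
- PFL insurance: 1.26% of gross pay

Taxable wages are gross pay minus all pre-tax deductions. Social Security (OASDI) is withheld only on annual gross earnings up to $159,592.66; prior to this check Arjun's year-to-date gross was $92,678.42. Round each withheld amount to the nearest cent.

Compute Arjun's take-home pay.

Retirement plan contribution: $4,857.49 × 0.0963 = $467.78
Dependent care FSA: $206.03
Pre-tax total = $467.78 + $206.03 = $673.81
Taxable wages = $4,857.49 − $673.81 = $4,183.68
State income tax: $4,183.68 × 0.085 = $355.61
Social Security (OASDI): cap not yet reached, full $4,857.49 is subject → $4,857.49 × 0.0442 = $214.70
PFL insurance: $4,857.49 × 0.0126 = $61.20
State disability insurance: $4,857.49 × 0.007 = $34.00
Fitness reimbursement repayment: $61.70
Total deductions = $467.78 + $206.03 + $355.61 + $214.70 + $61.20 + $34.00 + $61.70 = $1,401.02
Net pay = $4,857.49 − $1,401.02 = $3,456.47

$3,456.47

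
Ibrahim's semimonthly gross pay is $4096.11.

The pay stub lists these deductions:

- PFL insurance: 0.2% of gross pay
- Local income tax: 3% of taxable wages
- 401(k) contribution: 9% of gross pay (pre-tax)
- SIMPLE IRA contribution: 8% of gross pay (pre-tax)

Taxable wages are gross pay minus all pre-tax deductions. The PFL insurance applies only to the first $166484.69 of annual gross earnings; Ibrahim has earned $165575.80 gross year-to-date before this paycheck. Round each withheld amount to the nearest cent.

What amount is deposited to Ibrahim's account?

$3295.96

SIMPLE IRA contribution: $4096.11 × 0.08 = $327.69
401(k) contribution: $4096.11 × 0.09 = $368.65
Pre-tax total = $327.69 + $368.65 = $696.34
Taxable wages = $4096.11 − $696.34 = $3399.77
Local income tax: $3399.77 × 0.03 = $101.99
PFL insurance: only $166484.69 − $165575.80 = $908.89 of this check is subject → $908.89 × 0.002 = $1.82
Total deductions = $327.69 + $368.65 + $101.99 + $1.82 = $800.15
Net pay = $4096.11 − $800.15 = $3295.96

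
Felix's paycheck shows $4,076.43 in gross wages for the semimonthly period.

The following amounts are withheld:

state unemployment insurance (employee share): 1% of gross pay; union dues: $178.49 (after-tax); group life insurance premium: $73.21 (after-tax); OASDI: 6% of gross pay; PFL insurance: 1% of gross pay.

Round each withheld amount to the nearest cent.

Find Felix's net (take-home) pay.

$3,498.62

OASDI: $4,076.43 × 0.06 = $244.59
PFL insurance: $4,076.43 × 0.01 = $40.76
State unemployment insurance (employee share): $4,076.43 × 0.01 = $40.76
Group life insurance premium: $73.21
Union dues: $178.49
Total deductions = $244.59 + $40.76 + $40.76 + $73.21 + $178.49 = $577.81
Net pay = $4,076.43 − $577.81 = $3,498.62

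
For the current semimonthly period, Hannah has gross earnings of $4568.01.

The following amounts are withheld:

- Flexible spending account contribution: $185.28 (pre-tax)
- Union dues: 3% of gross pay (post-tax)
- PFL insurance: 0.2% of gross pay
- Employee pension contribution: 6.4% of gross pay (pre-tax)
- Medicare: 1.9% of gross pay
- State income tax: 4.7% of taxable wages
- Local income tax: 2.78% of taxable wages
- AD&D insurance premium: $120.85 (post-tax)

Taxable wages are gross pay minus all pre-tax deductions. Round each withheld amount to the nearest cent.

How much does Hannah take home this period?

$3430.60

Flexible spending account contribution: $185.28
Employee pension contribution: $4568.01 × 0.064 = $292.35
Pre-tax total = $185.28 + $292.35 = $477.63
Taxable wages = $4568.01 − $477.63 = $4090.38
State income tax: $4090.38 × 0.047 = $192.25
Local income tax: $4090.38 × 0.0278 = $113.71
PFL insurance: $4568.01 × 0.002 = $9.14
Medicare: $4568.01 × 0.019 = $86.79
Union dues: $4568.01 × 0.03 = $137.04
AD&D insurance premium: $120.85
Total deductions = $185.28 + $292.35 + $192.25 + $113.71 + $9.14 + $86.79 + $137.04 + $120.85 = $1137.41
Net pay = $4568.01 − $1137.41 = $3430.60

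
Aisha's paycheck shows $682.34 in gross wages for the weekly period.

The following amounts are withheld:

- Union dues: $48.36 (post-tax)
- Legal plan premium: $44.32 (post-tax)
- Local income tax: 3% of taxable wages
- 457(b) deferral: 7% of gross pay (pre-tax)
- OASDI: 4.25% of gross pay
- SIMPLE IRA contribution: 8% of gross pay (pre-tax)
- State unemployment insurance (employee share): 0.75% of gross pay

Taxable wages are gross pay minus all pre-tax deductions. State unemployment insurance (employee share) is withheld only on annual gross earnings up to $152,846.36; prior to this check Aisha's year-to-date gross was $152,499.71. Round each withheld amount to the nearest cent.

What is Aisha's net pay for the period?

$438.31

SIMPLE IRA contribution: $682.34 × 0.08 = $54.59
457(b) deferral: $682.34 × 0.07 = $47.76
Pre-tax total = $54.59 + $47.76 = $102.35
Taxable wages = $682.34 − $102.35 = $579.99
Local income tax: $579.99 × 0.03 = $17.40
State unemployment insurance (employee share): only $152,846.36 − $152,499.71 = $346.65 of this check is subject → $346.65 × 0.0075 = $2.60
OASDI: $682.34 × 0.0425 = $29.00
Union dues: $48.36
Legal plan premium: $44.32
Total deductions = $54.59 + $47.76 + $17.40 + $2.60 + $29.00 + $48.36 + $44.32 = $244.03
Net pay = $682.34 − $244.03 = $438.31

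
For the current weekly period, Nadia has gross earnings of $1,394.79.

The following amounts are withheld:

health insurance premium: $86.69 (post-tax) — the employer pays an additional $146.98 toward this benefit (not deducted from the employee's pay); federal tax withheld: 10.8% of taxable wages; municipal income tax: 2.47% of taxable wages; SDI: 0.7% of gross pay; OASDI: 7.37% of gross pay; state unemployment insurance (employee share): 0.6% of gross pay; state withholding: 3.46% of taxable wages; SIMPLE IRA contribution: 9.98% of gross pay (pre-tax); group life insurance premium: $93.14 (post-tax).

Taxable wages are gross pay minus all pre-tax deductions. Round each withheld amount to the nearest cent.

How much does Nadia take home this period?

$744.78

SIMPLE IRA contribution: $1,394.79 × 0.0998 = $139.20
Taxable wages = $1,394.79 − $139.20 = $1,255.59
Municipal income tax: $1,255.59 × 0.0247 = $31.01
Federal tax withheld: $1,255.59 × 0.108 = $135.60
State withholding: $1,255.59 × 0.0346 = $43.44
OASDI: $1,394.79 × 0.0737 = $102.80
SDI: $1,394.79 × 0.007 = $9.76
State unemployment insurance (employee share): $1,394.79 × 0.006 = $8.37
Group life insurance premium: $93.14
Health insurance premium: $86.69
(Employer's $146.98 toward health insurance premium is not withheld from the employee.)
Total deductions = $139.20 + $31.01 + $135.60 + $43.44 + $102.80 + $9.76 + $8.37 + $93.14 + $86.69 = $650.01
Net pay = $1,394.79 − $650.01 = $744.78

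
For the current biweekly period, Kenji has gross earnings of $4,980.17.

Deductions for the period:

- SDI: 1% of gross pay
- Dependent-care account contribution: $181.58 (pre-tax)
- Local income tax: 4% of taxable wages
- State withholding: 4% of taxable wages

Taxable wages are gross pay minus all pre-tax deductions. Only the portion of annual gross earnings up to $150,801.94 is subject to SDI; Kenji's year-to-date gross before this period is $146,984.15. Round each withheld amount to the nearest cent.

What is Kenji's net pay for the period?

$4,376.53

Dependent-care account contribution: $181.58
Taxable wages = $4,980.17 − $181.58 = $4,798.59
Local income tax: $4,798.59 × 0.04 = $191.94
State withholding: $4,798.59 × 0.04 = $191.94
SDI: only $150,801.94 − $146,984.15 = $3,817.79 of this check is subject → $3,817.79 × 0.01 = $38.18
Total deductions = $181.58 + $191.94 + $191.94 + $38.18 = $603.64
Net pay = $4,980.17 − $603.64 = $4,376.53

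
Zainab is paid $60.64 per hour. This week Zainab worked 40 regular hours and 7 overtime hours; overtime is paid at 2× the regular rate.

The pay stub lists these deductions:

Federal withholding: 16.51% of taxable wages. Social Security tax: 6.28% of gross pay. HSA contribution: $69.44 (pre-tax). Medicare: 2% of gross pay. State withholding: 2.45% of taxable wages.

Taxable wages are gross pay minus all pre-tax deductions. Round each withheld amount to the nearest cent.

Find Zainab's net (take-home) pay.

$2326.29

Regular pay: 40 × $60.64 = $2425.60
Overtime pay: 7 × $60.64 × 2 = $848.96
Gross pay = $2425.60 + $848.96 = $3274.56
HSA contribution: $69.44
Taxable wages = $3274.56 − $69.44 = $3205.12
State withholding: $3205.12 × 0.0245 = $78.53
Federal withholding: $3205.12 × 0.1651 = $529.17
Medicare: $3274.56 × 0.02 = $65.49
Social Security tax: $3274.56 × 0.0628 = $205.64
Total deductions = $69.44 + $78.53 + $529.17 + $65.49 + $205.64 = $948.27
Net pay = $3274.56 − $948.27 = $2326.29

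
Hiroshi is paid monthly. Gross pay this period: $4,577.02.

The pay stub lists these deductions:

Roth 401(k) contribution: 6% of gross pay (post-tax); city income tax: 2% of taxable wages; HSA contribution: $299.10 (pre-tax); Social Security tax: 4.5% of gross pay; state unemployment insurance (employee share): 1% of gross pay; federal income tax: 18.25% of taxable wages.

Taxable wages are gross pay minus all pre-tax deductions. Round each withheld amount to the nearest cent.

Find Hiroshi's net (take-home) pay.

HSA contribution: $299.10
Taxable wages = $4,577.02 − $299.10 = $4,277.92
Federal income tax: $4,277.92 × 0.1825 = $780.72
City income tax: $4,277.92 × 0.02 = $85.56
State unemployment insurance (employee share): $4,577.02 × 0.01 = $45.77
Social Security tax: $4,577.02 × 0.045 = $205.97
Roth 401(k) contribution: $4,577.02 × 0.06 = $274.62
Total deductions = $299.10 + $780.72 + $85.56 + $45.77 + $205.97 + $274.62 = $1,691.74
Net pay = $4,577.02 − $1,691.74 = $2,885.28

$2,885.28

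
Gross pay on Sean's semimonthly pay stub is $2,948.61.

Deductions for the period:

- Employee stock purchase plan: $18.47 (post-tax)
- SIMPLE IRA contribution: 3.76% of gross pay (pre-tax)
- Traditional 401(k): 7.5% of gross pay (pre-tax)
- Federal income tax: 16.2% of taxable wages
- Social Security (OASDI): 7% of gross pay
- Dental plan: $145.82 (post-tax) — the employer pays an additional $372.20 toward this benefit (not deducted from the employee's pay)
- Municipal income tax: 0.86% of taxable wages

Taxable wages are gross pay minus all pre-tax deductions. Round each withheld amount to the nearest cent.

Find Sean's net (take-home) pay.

$1,799.51

SIMPLE IRA contribution: $2,948.61 × 0.0376 = $110.87
Traditional 401(k): $2,948.61 × 0.075 = $221.15
Pre-tax total = $110.87 + $221.15 = $332.02
Taxable wages = $2,948.61 − $332.02 = $2,616.59
Federal income tax: $2,616.59 × 0.162 = $423.89
Municipal income tax: $2,616.59 × 0.0086 = $22.50
Social Security (OASDI): $2,948.61 × 0.07 = $206.40
Employee stock purchase plan: $18.47
Dental plan: $145.82
(Employer's $372.20 toward dental plan is not withheld from the employee.)
Total deductions = $110.87 + $221.15 + $423.89 + $22.50 + $206.40 + $18.47 + $145.82 = $1,149.10
Net pay = $2,948.61 − $1,149.10 = $1,799.51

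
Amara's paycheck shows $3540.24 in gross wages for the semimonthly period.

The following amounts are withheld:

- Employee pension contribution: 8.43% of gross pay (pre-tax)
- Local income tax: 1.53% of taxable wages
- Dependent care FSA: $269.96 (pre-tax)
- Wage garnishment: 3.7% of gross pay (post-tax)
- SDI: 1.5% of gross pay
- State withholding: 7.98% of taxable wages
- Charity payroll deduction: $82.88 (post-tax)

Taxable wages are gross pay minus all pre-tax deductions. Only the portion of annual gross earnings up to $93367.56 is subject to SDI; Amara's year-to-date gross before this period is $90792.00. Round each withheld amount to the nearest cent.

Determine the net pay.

$2436.72

Employee pension contribution: $3540.24 × 0.0843 = $298.44
Dependent care FSA: $269.96
Pre-tax total = $298.44 + $269.96 = $568.40
Taxable wages = $3540.24 − $568.40 = $2971.84
State withholding: $2971.84 × 0.0798 = $237.15
Local income tax: $2971.84 × 0.0153 = $45.47
SDI: only $93367.56 − $90792.00 = $2575.56 of this check is subject → $2575.56 × 0.015 = $38.63
Wage garnishment: $3540.24 × 0.037 = $130.99
Charity payroll deduction: $82.88
Total deductions = $298.44 + $269.96 + $237.15 + $45.47 + $38.63 + $130.99 + $82.88 = $1103.52
Net pay = $3540.24 − $1103.52 = $2436.72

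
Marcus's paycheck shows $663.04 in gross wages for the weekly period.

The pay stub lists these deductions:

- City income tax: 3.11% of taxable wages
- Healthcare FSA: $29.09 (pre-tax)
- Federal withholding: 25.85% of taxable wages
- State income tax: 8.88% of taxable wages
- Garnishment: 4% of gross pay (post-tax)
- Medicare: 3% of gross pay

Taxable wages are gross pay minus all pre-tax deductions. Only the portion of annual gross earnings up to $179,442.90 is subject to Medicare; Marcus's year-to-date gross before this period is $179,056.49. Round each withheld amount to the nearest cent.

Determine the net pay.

Healthcare FSA: $29.09
Taxable wages = $663.04 − $29.09 = $633.95
City income tax: $633.95 × 0.0311 = $19.72
State income tax: $633.95 × 0.0888 = $56.29
Federal withholding: $633.95 × 0.2585 = $163.88
Medicare: only $179,442.90 − $179,056.49 = $386.41 of this check is subject → $386.41 × 0.03 = $11.59
Garnishment: $663.04 × 0.04 = $26.52
Total deductions = $29.09 + $19.72 + $56.29 + $163.88 + $11.59 + $26.52 = $307.09
Net pay = $663.04 − $307.09 = $355.95

$355.95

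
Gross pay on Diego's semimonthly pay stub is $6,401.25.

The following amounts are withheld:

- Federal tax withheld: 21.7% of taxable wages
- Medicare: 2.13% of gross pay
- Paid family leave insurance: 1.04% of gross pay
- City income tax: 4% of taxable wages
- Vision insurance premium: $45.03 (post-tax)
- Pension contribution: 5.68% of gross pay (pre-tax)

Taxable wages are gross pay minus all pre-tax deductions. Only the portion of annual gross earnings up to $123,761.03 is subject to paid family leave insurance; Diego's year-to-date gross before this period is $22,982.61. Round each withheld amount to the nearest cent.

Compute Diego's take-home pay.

$4,238.03

Pension contribution: $6,401.25 × 0.0568 = $363.59
Taxable wages = $6,401.25 − $363.59 = $6,037.66
Federal tax withheld: $6,037.66 × 0.217 = $1,310.17
City income tax: $6,037.66 × 0.04 = $241.51
Medicare: $6,401.25 × 0.0213 = $136.35
Paid family leave insurance: cap not yet reached, full $6,401.25 is subject → $6,401.25 × 0.0104 = $66.57
Vision insurance premium: $45.03
Total deductions = $363.59 + $1,310.17 + $241.51 + $136.35 + $66.57 + $45.03 = $2,163.22
Net pay = $6,401.25 − $2,163.22 = $4,238.03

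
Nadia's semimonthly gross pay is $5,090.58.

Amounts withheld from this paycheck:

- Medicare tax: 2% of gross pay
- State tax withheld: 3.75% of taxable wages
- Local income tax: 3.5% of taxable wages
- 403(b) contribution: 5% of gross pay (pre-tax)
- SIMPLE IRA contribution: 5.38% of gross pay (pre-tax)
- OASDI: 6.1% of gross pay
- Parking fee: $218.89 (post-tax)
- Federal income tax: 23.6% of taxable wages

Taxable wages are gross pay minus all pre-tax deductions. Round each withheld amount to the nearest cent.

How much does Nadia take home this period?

403(b) contribution: $5,090.58 × 0.05 = $254.53
SIMPLE IRA contribution: $5,090.58 × 0.0538 = $273.87
Pre-tax total = $254.53 + $273.87 = $528.40
Taxable wages = $5,090.58 − $528.40 = $4,562.18
Local income tax: $4,562.18 × 0.035 = $159.68
State tax withheld: $4,562.18 × 0.0375 = $171.08
Federal income tax: $4,562.18 × 0.236 = $1,076.67
OASDI: $5,090.58 × 0.061 = $310.53
Medicare tax: $5,090.58 × 0.02 = $101.81
Parking fee: $218.89
Total deductions = $254.53 + $273.87 + $159.68 + $171.08 + $1,076.67 + $310.53 + $101.81 + $218.89 = $2,567.06
Net pay = $5,090.58 − $2,567.06 = $2,523.52

$2,523.52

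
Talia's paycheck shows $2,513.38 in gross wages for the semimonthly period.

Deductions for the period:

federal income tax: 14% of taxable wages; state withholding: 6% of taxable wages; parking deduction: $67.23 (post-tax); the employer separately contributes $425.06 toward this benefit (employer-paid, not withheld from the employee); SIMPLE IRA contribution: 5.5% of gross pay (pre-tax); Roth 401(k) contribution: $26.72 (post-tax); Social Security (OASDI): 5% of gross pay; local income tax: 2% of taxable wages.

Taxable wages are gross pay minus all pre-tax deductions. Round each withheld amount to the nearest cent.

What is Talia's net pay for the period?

$1,632.99

SIMPLE IRA contribution: $2,513.38 × 0.055 = $138.24
Taxable wages = $2,513.38 − $138.24 = $2,375.14
State withholding: $2,375.14 × 0.06 = $142.51
Local income tax: $2,375.14 × 0.02 = $47.50
Federal income tax: $2,375.14 × 0.14 = $332.52
Social Security (OASDI): $2,513.38 × 0.05 = $125.67
Roth 401(k) contribution: $26.72
Parking deduction: $67.23
(Employer's $425.06 toward parking deduction is not withheld from the employee.)
Total deductions = $138.24 + $142.51 + $47.50 + $332.52 + $125.67 + $26.72 + $67.23 = $880.39
Net pay = $2,513.38 − $880.39 = $1,632.99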